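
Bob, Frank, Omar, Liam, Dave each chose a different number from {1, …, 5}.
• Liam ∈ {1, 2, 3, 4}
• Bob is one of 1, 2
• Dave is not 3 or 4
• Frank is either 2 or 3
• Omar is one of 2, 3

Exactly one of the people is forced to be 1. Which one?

Bob

The 5 variables draw from only 5 values {1, 2, 3, 4, 5}, so each is used; only Liam can be 4, hence Liam = 4.
The 4 still-open variables draw from only 4 values {1, 2, 3, 5}, so each is used; only Dave can be 5, hence Dave = 5.
The 3 still-open variables draw from only 3 values {1, 2, 3}, so each is used; only Bob can be 1, hence Bob = 1.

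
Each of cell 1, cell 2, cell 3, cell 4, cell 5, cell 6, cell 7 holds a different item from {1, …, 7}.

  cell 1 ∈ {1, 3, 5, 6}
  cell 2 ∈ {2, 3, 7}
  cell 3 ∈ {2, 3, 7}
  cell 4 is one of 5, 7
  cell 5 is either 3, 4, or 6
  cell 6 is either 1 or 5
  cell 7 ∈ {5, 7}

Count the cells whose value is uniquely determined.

Among the 7 variables, 4 fits only cell 5 (and all 7 values in {1, 2, 3, 4, 5, 6, 7} must be used), so cell 5 = 4.
Among the 6 still-open variables, 6 fits only cell 1 (and all 6 values in {1, 2, 3, 5, 6, 7} must be used), so cell 1 = 6.
Among the 5 still-open variables, 1 fits only cell 6 (and all 5 values in {1, 2, 3, 5, 7} must be used), so cell 6 = 1.
The 2 variables cell 4 and cell 7 are confined to {5, 7}, which locks those values in; drop them from cell 2, cell 3.
Determined: cell 1=6, cell 5=4, cell 6=1. The other cells each still have more than one consistent value. That makes 3.

3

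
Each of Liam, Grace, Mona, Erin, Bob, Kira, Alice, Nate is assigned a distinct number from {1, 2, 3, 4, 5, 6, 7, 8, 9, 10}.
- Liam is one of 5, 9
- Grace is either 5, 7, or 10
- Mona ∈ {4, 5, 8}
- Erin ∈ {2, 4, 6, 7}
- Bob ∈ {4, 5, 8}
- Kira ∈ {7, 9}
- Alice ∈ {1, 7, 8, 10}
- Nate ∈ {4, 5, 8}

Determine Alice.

Mona, Bob, Nate share exactly the 3 values {4, 5, 8}; by pigeonhole those values go to them, so strike 4, 5, 8 from Liam, Grace, Erin, Alice.
Liam must be 9 (only option left). Eliminate 9 elsewhere: Kira.
That leaves Kira = 7. Eliminate 7 elsewhere: Grace, Erin, Alice.
Grace must be 10 (only option left). Strike 10 from Alice.
So Alice = 1.

1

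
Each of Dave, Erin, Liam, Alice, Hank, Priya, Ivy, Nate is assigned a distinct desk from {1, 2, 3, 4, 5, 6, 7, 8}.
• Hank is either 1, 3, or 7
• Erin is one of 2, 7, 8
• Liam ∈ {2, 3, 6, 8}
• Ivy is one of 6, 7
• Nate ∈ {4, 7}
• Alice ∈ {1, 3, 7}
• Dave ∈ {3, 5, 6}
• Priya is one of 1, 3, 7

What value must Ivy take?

The 8 variables together cover exactly {1, 2, 3, 4, 5, 6, 7, 8} — 8 values for 8 variables — and 4 appears only in Nate's list, so Nate = 4.
The 7 still-open variables draw from only 7 values {1, 2, 3, 5, 6, 7, 8}, so each is used; only Dave can be 5, hence Dave = 5.
Alice, Hank, Priya share exactly the 3 values {1, 3, 7}; by pigeonhole those values go to them, so strike 1, 3, 7 from Erin, Liam, Ivy.
So Ivy = 6.

6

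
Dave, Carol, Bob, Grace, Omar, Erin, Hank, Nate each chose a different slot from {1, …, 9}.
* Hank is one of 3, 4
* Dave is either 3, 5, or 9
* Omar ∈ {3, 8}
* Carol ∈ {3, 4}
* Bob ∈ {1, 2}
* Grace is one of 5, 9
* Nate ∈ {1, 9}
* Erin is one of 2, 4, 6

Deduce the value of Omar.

The 8 variables together cover exactly {1, 2, 3, 4, 5, 6, 8, 9} — 8 values for 8 variables — and 6 appears only in Erin's list, so Erin = 6.
The 7 still-open variables together cover exactly {1, 2, 3, 4, 5, 8, 9} — 7 values for 7 variables — and 2 appears only in Bob's list, so Bob = 2.
The 6 still-open variables draw from only 6 values {1, 3, 4, 5, 8, 9}, so each is used; only Nate can be 1, hence Nate = 1.
Among the 5 still-open variables, 8 fits only Omar (and all 5 values in {3, 4, 5, 8, 9} must be used), so Omar = 8.

8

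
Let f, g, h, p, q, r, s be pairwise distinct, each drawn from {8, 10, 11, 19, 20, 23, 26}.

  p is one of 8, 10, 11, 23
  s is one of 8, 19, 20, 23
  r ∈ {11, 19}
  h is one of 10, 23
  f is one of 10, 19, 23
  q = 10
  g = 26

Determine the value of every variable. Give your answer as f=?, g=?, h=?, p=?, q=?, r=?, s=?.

g has just one choice, so g = 26.
That leaves q = 10. So f, h, p can't be 10.
That leaves h = 23. Strike 23 from f, p, s.
That leaves f = 19. So r, s can't be 19.
That leaves r = 11. So p can't be 11.
That leaves p = 8. Eliminate 8 elsewhere: s.
s has just one choice, so s = 20.

f=19, g=26, h=23, p=8, q=10, r=11, s=20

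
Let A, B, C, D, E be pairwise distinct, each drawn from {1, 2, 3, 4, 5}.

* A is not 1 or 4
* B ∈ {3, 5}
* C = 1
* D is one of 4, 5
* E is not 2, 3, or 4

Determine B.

C's domain is down to {1}, so C = 1. So E can't be 1.
E must be 5 (only option left). Remove 5 from A, B, D.
So B = 3.

3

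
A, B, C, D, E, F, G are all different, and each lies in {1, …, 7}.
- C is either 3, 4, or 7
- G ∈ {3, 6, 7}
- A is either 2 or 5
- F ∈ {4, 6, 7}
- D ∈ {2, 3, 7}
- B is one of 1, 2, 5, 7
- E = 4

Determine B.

1

E must be 4 (only option left). Strike 4 from C, F.
The 6 still-open variables together cover exactly {1, 2, 3, 5, 6, 7} — 6 values for 6 variables — and 1 appears only in B's list, so B = 1.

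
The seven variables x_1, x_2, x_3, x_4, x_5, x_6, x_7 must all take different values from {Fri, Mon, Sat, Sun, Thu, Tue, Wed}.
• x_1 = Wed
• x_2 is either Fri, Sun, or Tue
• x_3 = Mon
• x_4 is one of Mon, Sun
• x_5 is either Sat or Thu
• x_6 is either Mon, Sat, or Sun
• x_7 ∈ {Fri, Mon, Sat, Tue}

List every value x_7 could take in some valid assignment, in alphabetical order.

Fri, Tue

x_1's domain is down to {Wed}, so x_1 = Wed.
x_3 must be Mon (only option left). Eliminate Mon elsewhere: x_4, x_6, x_7.
That leaves x_4 = Sun. Remove Sun from x_2, x_6.
x_6 must be Sat (only option left). Remove Sat from x_5, x_7.
x_5's domain is down to {Thu}, so x_5 = Thu.
No further eliminations apply; x_7 can still be any of Fri, Tue.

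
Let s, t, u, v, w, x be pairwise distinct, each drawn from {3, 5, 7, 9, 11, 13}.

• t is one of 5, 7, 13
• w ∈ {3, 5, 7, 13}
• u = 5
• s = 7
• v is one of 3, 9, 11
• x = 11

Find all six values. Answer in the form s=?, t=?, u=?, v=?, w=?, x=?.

s's domain is down to {7}, so s = 7. Eliminate 7 elsewhere: t, w.
u has just one choice, so u = 5. So t, w can't be 5.
x must be 11 (only option left). Strike 11 from v.
t must be 13 (only option left). Remove 13 from w.
That leaves w = 3. Strike 3 from v.
v has just one choice, so v = 9.

s=7, t=13, u=5, v=9, w=3, x=11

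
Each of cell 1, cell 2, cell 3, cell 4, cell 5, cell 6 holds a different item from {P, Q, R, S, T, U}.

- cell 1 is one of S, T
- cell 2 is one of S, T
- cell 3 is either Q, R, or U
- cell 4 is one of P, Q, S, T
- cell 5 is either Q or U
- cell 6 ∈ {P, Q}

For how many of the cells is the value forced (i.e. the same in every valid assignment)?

The 6 variables together cover exactly {P, Q, R, S, T, U} — 6 values for 6 variables — and R appears only in cell 3's list, so cell 3 = R.
The 5 still-open variables draw from only 5 values {P, Q, S, T, U}, so each is used; only cell 5 can be U, hence cell 5 = U.
The 2 variables cell 1 and cell 2 are confined to {S, T}, which locks those values in; drop them from cell 4.
Determined: cell 3=R, cell 5=U. The other cells each still have more than one consistent value. That makes 2.

2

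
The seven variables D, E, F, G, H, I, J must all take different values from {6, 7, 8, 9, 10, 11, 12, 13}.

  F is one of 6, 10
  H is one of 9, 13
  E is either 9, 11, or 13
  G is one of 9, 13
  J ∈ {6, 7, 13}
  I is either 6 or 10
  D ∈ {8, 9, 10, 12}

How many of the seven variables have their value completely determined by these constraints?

F and I between them cover only {6, 10} — a naked pair. Remove those values from D, J.
The 2 variables G and H are confined to {9, 13}, which locks those values in; drop them from D, E, J.
E has just one choice, so E = 11.
That leaves J = 7.
Determined: E=11, J=7. The other variables each still have more than one consistent value. That makes 2.

2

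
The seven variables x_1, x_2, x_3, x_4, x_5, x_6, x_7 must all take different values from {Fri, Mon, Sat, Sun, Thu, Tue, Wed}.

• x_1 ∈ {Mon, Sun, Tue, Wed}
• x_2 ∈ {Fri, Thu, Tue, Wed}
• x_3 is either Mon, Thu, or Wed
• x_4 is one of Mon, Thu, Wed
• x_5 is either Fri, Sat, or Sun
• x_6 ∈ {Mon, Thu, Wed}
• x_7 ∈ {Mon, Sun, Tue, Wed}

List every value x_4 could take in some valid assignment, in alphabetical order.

Mon, Thu, Wed

The 7 variables draw from only 7 values {Fri, Mon, Sat, Sun, Thu, Tue, Wed}, so each is used; only x_5 can be Sat, hence x_5 = Sat.
The 6 still-open variables draw from only 6 values {Fri, Mon, Sun, Thu, Tue, Wed}, so each is used; only x_2 can be Fri, hence x_2 = Fri.
The 3 variables x_3, x_4, x_6 are confined to {Mon, Thu, Wed}, which locks those values in; drop them from x_1, x_7.
No further eliminations apply; x_4 can still be any of Mon, Thu, Wed.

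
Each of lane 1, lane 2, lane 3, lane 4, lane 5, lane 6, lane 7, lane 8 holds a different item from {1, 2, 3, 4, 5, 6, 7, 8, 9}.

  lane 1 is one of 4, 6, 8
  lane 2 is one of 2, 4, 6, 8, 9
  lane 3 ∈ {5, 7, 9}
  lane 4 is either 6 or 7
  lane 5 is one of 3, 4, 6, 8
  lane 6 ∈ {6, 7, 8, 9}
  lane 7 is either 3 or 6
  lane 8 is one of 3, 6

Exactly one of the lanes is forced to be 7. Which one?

Among the 8 variables, 2 fits only lane 2 (and all 8 values in {2, 3, 4, 5, 6, 7, 8, 9} must be used), so lane 2 = 2.
The 7 still-open variables together cover exactly {3, 4, 5, 6, 7, 8, 9} — 7 values for 7 variables — and 5 appears only in lane 3's list, so lane 3 = 5.
The 6 still-open variables together cover exactly {3, 4, 6, 7, 8, 9} — 6 values for 6 variables — and 9 appears only in lane 6's list, so lane 6 = 9.
The 5 still-open variables draw from only 5 values {3, 4, 6, 7, 8}, so each is used; only lane 4 can be 7, hence lane 4 = 7.

lane 4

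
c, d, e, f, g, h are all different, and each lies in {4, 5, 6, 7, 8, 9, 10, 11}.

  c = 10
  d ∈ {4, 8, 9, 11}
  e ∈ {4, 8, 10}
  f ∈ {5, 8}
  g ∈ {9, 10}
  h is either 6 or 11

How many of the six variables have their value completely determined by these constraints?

2

c's domain is down to {10}, so c = 10. Remove 10 from e, g.
g's domain is down to {9}, so g = 9. So d can't be 9.
Determined: c=10, g=9. The other variables each still have more than one consistent value. That makes 2.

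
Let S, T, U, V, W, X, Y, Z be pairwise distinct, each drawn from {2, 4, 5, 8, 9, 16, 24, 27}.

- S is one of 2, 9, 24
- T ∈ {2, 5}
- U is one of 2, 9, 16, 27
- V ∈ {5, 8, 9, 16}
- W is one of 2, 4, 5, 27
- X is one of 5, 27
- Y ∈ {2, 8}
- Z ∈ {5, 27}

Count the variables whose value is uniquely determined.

4

The 8 variables draw from only 8 values {2, 4, 5, 8, 9, 16, 24, 27}, so each is used; only W can be 4, hence W = 4.
Among the 7 still-open variables, 24 fits only S (and all 7 values in {2, 5, 8, 9, 16, 24, 27} must be used), so S = 24.
X and Z between them cover only {5, 27} — a naked pair. Remove those values from T, U, V.
T must be 2 (only option left). Strike 2 from U, Y.
Y's domain is down to {8}, so Y = 8. Remove 8 from V.
Determined: S=24, T=2, W=4, Y=8. The other variables each still have more than one consistent value. That makes 4.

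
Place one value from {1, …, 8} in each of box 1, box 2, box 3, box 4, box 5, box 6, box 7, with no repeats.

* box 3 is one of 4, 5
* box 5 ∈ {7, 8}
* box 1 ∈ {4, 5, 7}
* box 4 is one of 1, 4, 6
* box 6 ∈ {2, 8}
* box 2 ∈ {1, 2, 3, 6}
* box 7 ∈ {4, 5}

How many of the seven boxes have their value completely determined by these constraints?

3

box 3 and box 7 between them cover only {4, 5} — a naked pair. Remove those values from box 1, box 4.
box 1's domain is down to {7}, so box 1 = 7. Remove 7 from box 5.
box 5 has just one choice, so box 5 = 8. Strike 8 from box 6.
That leaves box 6 = 2. Strike 2 from box 2.
Determined: box 1=7, box 5=8, box 6=2. The other boxes each still have more than one consistent value. That makes 3.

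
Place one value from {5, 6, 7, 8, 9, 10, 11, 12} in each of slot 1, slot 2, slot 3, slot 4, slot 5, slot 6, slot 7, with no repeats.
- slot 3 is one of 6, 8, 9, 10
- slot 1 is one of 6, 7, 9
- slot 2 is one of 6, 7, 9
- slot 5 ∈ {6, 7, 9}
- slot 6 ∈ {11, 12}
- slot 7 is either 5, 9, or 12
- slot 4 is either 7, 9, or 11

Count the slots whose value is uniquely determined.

3

slot 1, slot 2, slot 5 share exactly the 3 values {6, 7, 9}; by pigeonhole those values go to them, so strike 6, 7, 9 from slot 3, slot 4, slot 7.
That leaves slot 4 = 11. Eliminate 11 elsewhere: slot 6.
slot 6 has just one choice, so slot 6 = 12. Eliminate 12 elsewhere: slot 7.
slot 7 has just one choice, so slot 7 = 5.
Determined: slot 4=11, slot 6=12, slot 7=5. The other slots each still have more than one consistent value. That makes 3.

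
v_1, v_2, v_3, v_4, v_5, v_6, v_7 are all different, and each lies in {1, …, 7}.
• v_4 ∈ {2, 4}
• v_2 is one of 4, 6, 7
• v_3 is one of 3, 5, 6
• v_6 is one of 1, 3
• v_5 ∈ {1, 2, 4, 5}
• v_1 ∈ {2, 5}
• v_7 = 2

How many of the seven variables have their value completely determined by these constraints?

7

v_7 has just one choice, so v_7 = 2. Remove 2 from v_1, v_4, v_5.
v_1 has just one choice, so v_1 = 5. Remove 5 from v_3, v_5.
That leaves v_4 = 4. Strike 4 from v_2, v_5.
That leaves v_5 = 1. Eliminate 1 elsewhere: v_6.
That leaves v_6 = 3. Eliminate 3 elsewhere: v_3.
v_3 has just one choice, so v_3 = 6. So v_2 can't be 6.
v_2's domain is down to {7}, so v_2 = 7.
Every variable is fixed: v_1=5, v_2=7, v_3=6, v_4=4, v_5=1, v_6=3, v_7=2. That makes 7.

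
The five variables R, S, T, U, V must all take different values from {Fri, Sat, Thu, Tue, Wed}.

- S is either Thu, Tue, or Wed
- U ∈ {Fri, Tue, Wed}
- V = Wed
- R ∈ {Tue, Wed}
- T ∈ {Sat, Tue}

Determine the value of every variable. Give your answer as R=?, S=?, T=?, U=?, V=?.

V must be Wed (only option left). Remove Wed from R, S, U.
R has just one choice, so R = Tue. Remove Tue from S, T, U.
S must be Thu (only option left).
T has just one choice, so T = Sat.
U must be Fri (only option left).

R=Tue, S=Thu, T=Sat, U=Fri, V=Wed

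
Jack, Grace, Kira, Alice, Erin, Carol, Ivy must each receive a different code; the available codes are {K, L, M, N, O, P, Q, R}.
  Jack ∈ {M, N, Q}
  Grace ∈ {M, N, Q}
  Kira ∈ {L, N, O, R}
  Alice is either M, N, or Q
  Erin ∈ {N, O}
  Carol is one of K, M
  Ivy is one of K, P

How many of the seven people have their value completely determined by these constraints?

Jack, Grace, Alice between them cover only {M, N, Q} — a naked triple. Remove those values from Kira, Erin, Carol.
Erin has just one choice, so Erin = O. So Kira can't be O.
Carol has just one choice, so Carol = K. So Ivy can't be K.
That leaves Ivy = P.
Determined: Erin=O, Carol=K, Ivy=P. The other people each still have more than one consistent value. That makes 3.

3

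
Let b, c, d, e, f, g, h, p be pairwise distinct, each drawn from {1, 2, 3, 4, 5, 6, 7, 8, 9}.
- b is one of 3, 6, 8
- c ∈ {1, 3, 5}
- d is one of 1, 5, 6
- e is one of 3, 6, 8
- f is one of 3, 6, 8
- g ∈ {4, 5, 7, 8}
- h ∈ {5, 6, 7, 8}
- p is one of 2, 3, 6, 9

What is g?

The 3 variables b, e, f are confined to {3, 6, 8}, which locks those values in; drop them from c, d, g, h, p.
c and d share exactly the 2 values {1, 5}; by pigeonhole those values go to them, so strike 1, 5 from g, h.
h must be 7 (only option left). Strike 7 from g.
So g = 4.

4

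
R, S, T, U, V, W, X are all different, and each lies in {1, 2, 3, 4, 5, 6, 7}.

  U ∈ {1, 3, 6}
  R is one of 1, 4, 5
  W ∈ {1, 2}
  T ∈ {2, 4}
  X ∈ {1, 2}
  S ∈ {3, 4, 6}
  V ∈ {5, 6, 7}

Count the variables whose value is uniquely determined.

3

The 7 variables together cover exactly {1, 2, 3, 4, 5, 6, 7} — 7 values for 7 variables — and 7 appears only in V's list, so V = 7.
Among the 6 still-open variables, 5 fits only R (and all 6 values in {1, 2, 3, 4, 5, 6} must be used), so R = 5.
W and X between them cover only {1, 2} — a naked pair. Remove those values from T, U.
T's domain is down to {4}, so T = 4. Eliminate 4 elsewhere: S.
Determined: R=5, T=4, V=7. The other variables each still have more than one consistent value. That makes 3.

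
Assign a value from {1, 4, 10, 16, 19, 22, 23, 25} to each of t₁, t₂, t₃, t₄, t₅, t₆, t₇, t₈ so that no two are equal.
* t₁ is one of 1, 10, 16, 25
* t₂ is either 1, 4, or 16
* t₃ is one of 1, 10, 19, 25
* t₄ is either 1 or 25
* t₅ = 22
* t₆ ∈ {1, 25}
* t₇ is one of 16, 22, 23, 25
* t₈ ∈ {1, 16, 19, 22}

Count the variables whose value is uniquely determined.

t₅'s domain is down to {22}, so t₅ = 22. Eliminate 22 elsewhere: t₇, t₈.
Among the 7 still-open variables, 4 fits only t₂ (and all 7 values in {1, 4, 10, 16, 19, 23, 25} must be used), so t₂ = 4.
Among the 6 still-open variables, 23 fits only t₇ (and all 6 values in {1, 10, 16, 19, 23, 25} must be used), so t₇ = 23.
t₄ and t₆ share exactly the 2 values {1, 25}; by pigeonhole those values go to them, so strike 1, 25 from t₁, t₃, t₈.
Determined: t₂=4, t₅=22, t₇=23. The other variables each still have more than one consistent value. That makes 3.

3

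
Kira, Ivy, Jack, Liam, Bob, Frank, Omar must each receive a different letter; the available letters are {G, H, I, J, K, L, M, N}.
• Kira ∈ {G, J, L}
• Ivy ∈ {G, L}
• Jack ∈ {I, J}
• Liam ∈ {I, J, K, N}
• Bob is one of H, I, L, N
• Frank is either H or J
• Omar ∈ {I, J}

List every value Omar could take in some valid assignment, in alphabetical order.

I, J

Among the 7 variables, K fits only Liam (and all 7 values in {G, H, I, J, K, L, N} must be used), so Liam = K.
The 6 still-open variables draw from only 6 values {G, H, I, J, L, N}, so each is used; only Bob can be N, hence Bob = N.
The 5 still-open variables draw from only 5 values {G, H, I, J, L}, so each is used; only Frank can be H, hence Frank = H.
The 2 variables Jack and Omar are confined to {I, J}, which locks those values in; drop them from Kira.
No further eliminations apply; Omar can still be any of I, J.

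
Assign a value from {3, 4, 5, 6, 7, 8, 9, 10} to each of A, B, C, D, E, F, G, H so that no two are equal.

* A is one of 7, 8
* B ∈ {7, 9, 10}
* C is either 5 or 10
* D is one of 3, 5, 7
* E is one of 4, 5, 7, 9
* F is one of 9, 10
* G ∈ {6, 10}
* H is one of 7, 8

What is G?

6

The 8 variables together cover exactly {3, 4, 5, 6, 7, 8, 9, 10} — 8 values for 8 variables — and 3 appears only in D's list, so D = 3.
Among the 7 still-open variables, 4 fits only E (and all 7 values in {4, 5, 6, 7, 8, 9, 10} must be used), so E = 4.
The 6 still-open variables draw from only 6 values {5, 6, 7, 8, 9, 10}, so each is used; only C can be 5, hence C = 5.
The 5 still-open variables together cover exactly {6, 7, 8, 9, 10} — 5 values for 5 variables — and 6 appears only in G's list, so G = 6.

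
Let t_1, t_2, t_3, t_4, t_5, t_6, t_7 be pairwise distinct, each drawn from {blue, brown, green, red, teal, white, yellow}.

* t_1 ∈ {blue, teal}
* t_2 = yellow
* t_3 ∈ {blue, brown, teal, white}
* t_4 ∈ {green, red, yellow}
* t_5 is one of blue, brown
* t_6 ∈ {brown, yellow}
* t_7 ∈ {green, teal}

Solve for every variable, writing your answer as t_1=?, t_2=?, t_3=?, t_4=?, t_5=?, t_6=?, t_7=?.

t_2 must be yellow (only option left). Remove yellow from t_4, t_6.
That leaves t_6 = brown. So t_3, t_5 can't be brown.
That leaves t_5 = blue. Remove blue from t_1, t_3.
That leaves t_1 = teal. Eliminate teal elsewhere: t_3, t_7.
That leaves t_3 = white.
t_7 must be green (only option left). Strike green from t_4.
t_4 has just one choice, so t_4 = red.

t_1=teal, t_2=yellow, t_3=white, t_4=red, t_5=blue, t_6=brown, t_7=green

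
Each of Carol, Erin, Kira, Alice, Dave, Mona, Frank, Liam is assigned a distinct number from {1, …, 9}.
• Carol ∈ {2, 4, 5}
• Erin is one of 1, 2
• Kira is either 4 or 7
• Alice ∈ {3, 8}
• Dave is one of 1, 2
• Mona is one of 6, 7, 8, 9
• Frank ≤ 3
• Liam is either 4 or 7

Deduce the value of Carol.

Erin and Dave between them cover only {1, 2} — a naked pair. Remove those values from Carol, Frank.
Frank must be 3 (only option left). Eliminate 3 elsewhere: Alice.
Alice has just one choice, so Alice = 8. Strike 8 from Mona.
Kira and Liam share exactly the 2 values {4, 7}; by pigeonhole those values go to them, so strike 4, 7 from Carol, Mona.
So Carol = 5.

5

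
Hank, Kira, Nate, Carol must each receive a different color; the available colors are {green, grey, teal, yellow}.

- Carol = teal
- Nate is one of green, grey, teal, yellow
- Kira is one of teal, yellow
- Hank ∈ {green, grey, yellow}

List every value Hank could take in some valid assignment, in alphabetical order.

green, grey

Carol must be teal (only option left). Remove teal from Kira, Nate.
That leaves Kira = yellow. Remove yellow from Hank, Nate.
No further eliminations apply; Hank can still be any of green, grey.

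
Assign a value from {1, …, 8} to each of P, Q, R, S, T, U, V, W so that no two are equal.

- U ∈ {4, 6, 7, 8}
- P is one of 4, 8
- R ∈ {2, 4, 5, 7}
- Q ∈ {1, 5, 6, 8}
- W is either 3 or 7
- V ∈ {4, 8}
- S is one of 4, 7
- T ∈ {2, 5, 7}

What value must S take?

Among the 8 variables, 1 fits only Q (and all 8 values in {1, 2, 3, 4, 5, 6, 7, 8} must be used), so Q = 1.
Among the 7 still-open variables, 3 fits only W (and all 7 values in {2, 3, 4, 5, 6, 7, 8} must be used), so W = 3.
The 6 still-open variables draw from only 6 values {2, 4, 5, 6, 7, 8}, so each is used; only U can be 6, hence U = 6.
P and V between them cover only {4, 8} — a naked pair. Remove those values from R, S.
So S = 7.

7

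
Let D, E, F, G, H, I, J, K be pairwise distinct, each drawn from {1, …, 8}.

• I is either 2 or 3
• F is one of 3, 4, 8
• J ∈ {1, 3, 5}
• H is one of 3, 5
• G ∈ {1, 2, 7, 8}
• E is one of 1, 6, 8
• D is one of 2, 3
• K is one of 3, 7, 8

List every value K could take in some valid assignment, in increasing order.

Among the 8 variables, 4 fits only F (and all 8 values in {1, 2, 3, 4, 5, 6, 7, 8} must be used), so F = 4.
The 7 still-open variables together cover exactly {1, 2, 3, 5, 6, 7, 8} — 7 values for 7 variables — and 6 appears only in E's list, so E = 6.
D and I between them cover only {2, 3} — a naked pair. Remove those values from G, H, J, K.
H must be 5 (only option left). Eliminate 5 elsewhere: J.
J's domain is down to {1}, so J = 1. Remove 1 from G.
No further eliminations apply; K can still be any of 7, 8.

7, 8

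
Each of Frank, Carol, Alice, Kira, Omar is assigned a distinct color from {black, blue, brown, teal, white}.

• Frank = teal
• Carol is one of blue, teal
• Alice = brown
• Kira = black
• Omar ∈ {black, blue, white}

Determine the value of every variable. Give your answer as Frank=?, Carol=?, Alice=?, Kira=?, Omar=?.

Frank has just one choice, so Frank = teal. Strike teal from Carol.
Carol has just one choice, so Carol = blue. So Omar can't be blue.
That leaves Alice = brown.
Kira must be black (only option left). Remove black from Omar.
Omar's domain is down to {white}, so Omar = white.

Frank=teal, Carol=blue, Alice=brown, Kira=black, Omar=white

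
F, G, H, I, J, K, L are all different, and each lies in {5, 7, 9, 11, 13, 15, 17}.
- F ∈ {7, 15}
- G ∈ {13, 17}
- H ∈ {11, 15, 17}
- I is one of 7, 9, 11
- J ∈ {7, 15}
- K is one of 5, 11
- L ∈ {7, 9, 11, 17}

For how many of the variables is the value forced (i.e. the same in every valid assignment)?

Among the 7 variables, 5 fits only K (and all 7 values in {5, 7, 9, 11, 13, 15, 17} must be used), so K = 5.
The 6 still-open variables draw from only 6 values {7, 9, 11, 13, 15, 17}, so each is used; only G can be 13, hence G = 13.
F and J between them cover only {7, 15} — a naked pair. Remove those values from H, I, L.
Determined: G=13, K=5. The other variables each still have more than one consistent value. That makes 2.

2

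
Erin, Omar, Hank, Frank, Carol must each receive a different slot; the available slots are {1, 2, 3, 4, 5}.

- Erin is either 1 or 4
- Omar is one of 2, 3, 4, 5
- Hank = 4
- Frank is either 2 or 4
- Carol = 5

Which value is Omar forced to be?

3

Hank must be 4 (only option left). Remove 4 from Erin, Omar, Frank.
That leaves Frank = 2. Strike 2 from Omar.
Carol must be 5 (only option left). Strike 5 from Omar.
So Omar = 3.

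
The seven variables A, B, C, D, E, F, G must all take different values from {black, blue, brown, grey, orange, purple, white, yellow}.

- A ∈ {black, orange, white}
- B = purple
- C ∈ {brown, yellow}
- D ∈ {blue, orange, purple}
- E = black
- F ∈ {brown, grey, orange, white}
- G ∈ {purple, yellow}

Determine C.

brown

B must be purple (only option left). Eliminate purple elsewhere: D, G.
That leaves E = black. So A can't be black.
G has just one choice, so G = yellow. So C can't be yellow.
So C = brown.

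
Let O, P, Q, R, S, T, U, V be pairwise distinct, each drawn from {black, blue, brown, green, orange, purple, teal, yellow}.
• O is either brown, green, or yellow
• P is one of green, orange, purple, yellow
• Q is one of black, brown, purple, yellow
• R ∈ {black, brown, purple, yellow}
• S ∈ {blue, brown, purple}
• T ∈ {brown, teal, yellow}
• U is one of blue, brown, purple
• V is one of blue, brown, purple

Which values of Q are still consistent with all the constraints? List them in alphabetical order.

Among the 8 variables, orange fits only P (and all 8 values in {black, blue, brown, green, orange, purple, teal, yellow} must be used), so P = orange.
The 7 still-open variables draw from only 7 values {black, blue, brown, green, purple, teal, yellow}, so each is used; only O can be green, hence O = green.
The 6 still-open variables together cover exactly {black, blue, brown, purple, teal, yellow} — 6 values for 6 variables — and teal appears only in T's list, so T = teal.
The 3 variables S, U, V are confined to {blue, brown, purple}, which locks those values in; drop them from Q, R.
No further eliminations apply; Q can still be any of black, yellow.

black, yellow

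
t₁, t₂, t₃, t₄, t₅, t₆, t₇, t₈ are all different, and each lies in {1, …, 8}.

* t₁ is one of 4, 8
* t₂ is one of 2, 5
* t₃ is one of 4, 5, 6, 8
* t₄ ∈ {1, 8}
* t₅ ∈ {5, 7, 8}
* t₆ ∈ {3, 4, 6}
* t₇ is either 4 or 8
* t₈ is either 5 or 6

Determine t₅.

Among the 8 variables, 1 fits only t₄ (and all 8 values in {1, 2, 3, 4, 5, 6, 7, 8} must be used), so t₄ = 1.
Among the 7 still-open variables, 2 fits only t₂ (and all 7 values in {2, 3, 4, 5, 6, 7, 8} must be used), so t₂ = 2.
The 6 still-open variables draw from only 6 values {3, 4, 5, 6, 7, 8}, so each is used; only t₆ can be 3, hence t₆ = 3.
Among the 5 still-open variables, 7 fits only t₅ (and all 5 values in {4, 5, 6, 7, 8} must be used), so t₅ = 7.

7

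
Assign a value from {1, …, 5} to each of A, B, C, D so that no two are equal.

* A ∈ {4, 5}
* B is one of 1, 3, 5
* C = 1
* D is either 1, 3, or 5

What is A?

4

C must be 1 (only option left). Eliminate 1 elsewhere: B, D.
Among the 3 still-open variables, 4 fits only A (and all 3 values in {3, 4, 5} must be used), so A = 4.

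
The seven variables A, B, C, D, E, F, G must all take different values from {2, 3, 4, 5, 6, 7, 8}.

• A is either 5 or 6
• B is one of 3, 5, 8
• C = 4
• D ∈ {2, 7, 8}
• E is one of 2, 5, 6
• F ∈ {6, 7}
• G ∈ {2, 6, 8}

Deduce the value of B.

3

C must be 4 (only option left).
The 6 still-open variables together cover exactly {2, 3, 5, 6, 7, 8} — 6 values for 6 variables — and 3 appears only in B's list, so B = 3.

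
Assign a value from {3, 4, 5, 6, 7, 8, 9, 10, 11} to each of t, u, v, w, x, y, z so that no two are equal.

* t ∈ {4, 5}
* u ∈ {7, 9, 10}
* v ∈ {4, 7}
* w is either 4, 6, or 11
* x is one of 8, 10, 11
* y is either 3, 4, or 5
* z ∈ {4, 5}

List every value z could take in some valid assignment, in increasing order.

t and z share exactly the 2 values {4, 5}; by pigeonhole those values go to them, so strike 4, 5 from v, w, y.
v must be 7 (only option left). Strike 7 from u.
y's domain is down to {3}, so y = 3.
No further eliminations apply; z can still be any of 4, 5.

4, 5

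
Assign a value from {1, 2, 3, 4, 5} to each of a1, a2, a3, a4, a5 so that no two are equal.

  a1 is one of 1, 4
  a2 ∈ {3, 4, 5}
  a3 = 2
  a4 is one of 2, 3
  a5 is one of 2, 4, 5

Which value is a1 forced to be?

1

a3's domain is down to {2}, so a3 = 2. So a4, a5 can't be 2.
a4's domain is down to {3}, so a4 = 3. Strike 3 from a2.
The 3 still-open variables together cover exactly {1, 4, 5} — 3 values for 3 variables — and 1 appears only in a1's list, so a1 = 1.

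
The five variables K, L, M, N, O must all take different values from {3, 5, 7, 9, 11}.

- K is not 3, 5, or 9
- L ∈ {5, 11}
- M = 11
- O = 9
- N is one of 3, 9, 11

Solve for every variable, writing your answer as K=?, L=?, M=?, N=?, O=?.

K=7, L=5, M=11, N=3, O=9

M must be 11 (only option left). So K, L, N can't be 11.
O has just one choice, so O = 9. So N can't be 9.
K's domain is down to {7}, so K = 7.
L has just one choice, so L = 5.
That leaves N = 3.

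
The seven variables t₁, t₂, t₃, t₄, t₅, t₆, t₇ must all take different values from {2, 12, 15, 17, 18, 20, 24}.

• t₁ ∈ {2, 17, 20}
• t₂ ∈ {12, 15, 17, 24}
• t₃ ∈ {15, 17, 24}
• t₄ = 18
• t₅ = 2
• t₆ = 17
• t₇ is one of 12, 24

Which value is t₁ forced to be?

t₄ has just one choice, so t₄ = 18.
That leaves t₅ = 2. Remove 2 from t₁.
That leaves t₆ = 17. Remove 17 from t₁, t₂, t₃.
So t₁ = 20.

20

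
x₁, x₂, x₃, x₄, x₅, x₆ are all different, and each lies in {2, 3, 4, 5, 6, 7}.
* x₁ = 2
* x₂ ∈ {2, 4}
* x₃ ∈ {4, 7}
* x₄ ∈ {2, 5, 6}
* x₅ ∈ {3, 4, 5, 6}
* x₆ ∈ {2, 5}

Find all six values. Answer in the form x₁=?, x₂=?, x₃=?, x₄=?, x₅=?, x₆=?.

x₁'s domain is down to {2}, so x₁ = 2. Eliminate 2 elsewhere: x₂, x₄, x₆.
x₂'s domain is down to {4}, so x₂ = 4. Remove 4 from x₃, x₅.
x₃ must be 7 (only option left).
x₆ has just one choice, so x₆ = 5. Strike 5 from x₄, x₅.
That leaves x₄ = 6. Eliminate 6 elsewhere: x₅.
x₅ must be 3 (only option left).

x₁=2, x₂=4, x₃=7, x₄=6, x₅=3, x₆=5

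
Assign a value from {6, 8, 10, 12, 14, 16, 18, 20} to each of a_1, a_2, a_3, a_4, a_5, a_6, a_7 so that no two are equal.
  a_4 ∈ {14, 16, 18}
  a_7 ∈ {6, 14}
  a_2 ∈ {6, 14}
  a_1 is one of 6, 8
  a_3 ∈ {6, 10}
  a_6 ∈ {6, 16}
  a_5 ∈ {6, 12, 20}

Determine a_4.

a_2 and a_7 between them cover only {6, 14} — a naked pair. Remove those values from a_1, a_3, a_4, a_5, a_6.
a_1 must be 8 (only option left).
a_3 has just one choice, so a_3 = 10.
a_6 must be 16 (only option left). Remove 16 from a_4.
So a_4 = 18.

18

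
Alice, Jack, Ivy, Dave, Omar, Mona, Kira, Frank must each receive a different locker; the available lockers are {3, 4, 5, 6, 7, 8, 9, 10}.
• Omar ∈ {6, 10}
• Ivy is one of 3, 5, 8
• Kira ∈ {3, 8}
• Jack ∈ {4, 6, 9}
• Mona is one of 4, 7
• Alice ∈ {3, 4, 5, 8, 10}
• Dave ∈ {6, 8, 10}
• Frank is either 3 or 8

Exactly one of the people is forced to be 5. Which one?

Ivy

Among the 8 variables, 7 fits only Mona (and all 8 values in {3, 4, 5, 6, 7, 8, 9, 10} must be used), so Mona = 7.
The 7 still-open variables draw from only 7 values {3, 4, 5, 6, 8, 9, 10}, so each is used; only Jack can be 9, hence Jack = 9.
Among the 6 still-open variables, 4 fits only Alice (and all 6 values in {3, 4, 5, 6, 8, 10} must be used), so Alice = 4.
Among the 5 still-open variables, 5 fits only Ivy (and all 5 values in {3, 5, 6, 8, 10} must be used), so Ivy = 5.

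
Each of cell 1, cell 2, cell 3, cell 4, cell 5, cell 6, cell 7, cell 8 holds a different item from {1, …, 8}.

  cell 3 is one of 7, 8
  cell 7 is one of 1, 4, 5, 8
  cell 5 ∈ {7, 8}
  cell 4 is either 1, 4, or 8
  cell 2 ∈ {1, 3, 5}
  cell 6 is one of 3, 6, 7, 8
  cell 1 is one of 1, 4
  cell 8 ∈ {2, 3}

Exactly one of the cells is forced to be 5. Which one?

The 8 variables draw from only 8 values {1, 2, 3, 4, 5, 6, 7, 8}, so each is used; only cell 8 can be 2, hence cell 8 = 2.
The 7 still-open variables together cover exactly {1, 3, 4, 5, 6, 7, 8} — 7 values for 7 variables — and 6 appears only in cell 6's list, so cell 6 = 6.
The 6 still-open variables draw from only 6 values {1, 3, 4, 5, 7, 8}, so each is used; only cell 2 can be 3, hence cell 2 = 3.
The 5 still-open variables draw from only 5 values {1, 4, 5, 7, 8}, so each is used; only cell 7 can be 5, hence cell 7 = 5.

cell 7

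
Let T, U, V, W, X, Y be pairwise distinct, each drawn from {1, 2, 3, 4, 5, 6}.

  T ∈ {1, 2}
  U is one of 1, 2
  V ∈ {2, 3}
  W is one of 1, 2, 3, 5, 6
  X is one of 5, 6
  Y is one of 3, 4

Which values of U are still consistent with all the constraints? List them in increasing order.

The 6 variables draw from only 6 values {1, 2, 3, 4, 5, 6}, so each is used; only Y can be 4, hence Y = 4.
T and U between them cover only {1, 2} — a naked pair. Remove those values from V, W.
V's domain is down to {3}, so V = 3. Eliminate 3 elsewhere: W.
No further eliminations apply; U can still be any of 1, 2.

1, 2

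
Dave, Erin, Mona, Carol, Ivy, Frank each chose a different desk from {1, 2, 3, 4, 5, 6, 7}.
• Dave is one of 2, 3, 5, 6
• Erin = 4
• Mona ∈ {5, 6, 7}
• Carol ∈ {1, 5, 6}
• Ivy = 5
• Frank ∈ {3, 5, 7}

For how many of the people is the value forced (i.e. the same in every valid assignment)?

2

Erin must be 4 (only option left).
Ivy's domain is down to {5}, so Ivy = 5. So Dave, Mona, Carol, Frank can't be 5.
Determined: Erin=4, Ivy=5. The other people each still have more than one consistent value. That makes 2.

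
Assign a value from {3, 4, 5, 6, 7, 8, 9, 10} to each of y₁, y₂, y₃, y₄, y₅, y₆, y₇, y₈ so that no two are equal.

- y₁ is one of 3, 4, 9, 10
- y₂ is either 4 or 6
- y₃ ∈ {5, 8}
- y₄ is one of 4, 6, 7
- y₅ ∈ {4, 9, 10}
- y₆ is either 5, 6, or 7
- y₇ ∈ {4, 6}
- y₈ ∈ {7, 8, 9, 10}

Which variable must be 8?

y₃

Among the 8 variables, 3 fits only y₁ (and all 8 values in {3, 4, 5, 6, 7, 8, 9, 10} must be used), so y₁ = 3.
y₂ and y₇ share exactly the 2 values {4, 6}; by pigeonhole those values go to them, so strike 4, 6 from y₄, y₅, y₆.
y₄ has just one choice, so y₄ = 7. Strike 7 from y₆, y₈.
That leaves y₆ = 5. Strike 5 from y₃.
So 8 goes to y₃.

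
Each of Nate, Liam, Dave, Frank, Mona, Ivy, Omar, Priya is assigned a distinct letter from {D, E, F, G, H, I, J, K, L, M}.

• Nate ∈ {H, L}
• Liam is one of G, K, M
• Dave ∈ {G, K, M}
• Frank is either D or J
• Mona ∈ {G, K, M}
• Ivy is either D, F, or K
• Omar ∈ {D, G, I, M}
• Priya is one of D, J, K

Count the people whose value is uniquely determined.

2

The 3 variables Liam, Dave, Mona are confined to {G, K, M}, which locks those values in; drop them from Ivy, Omar, Priya.
The 2 variables Frank and Priya are confined to {D, J}, which locks those values in; drop them from Ivy, Omar.
Ivy has just one choice, so Ivy = F.
Omar has just one choice, so Omar = I.
Determined: Ivy=F, Omar=I. The other people each still have more than one consistent value. That makes 2.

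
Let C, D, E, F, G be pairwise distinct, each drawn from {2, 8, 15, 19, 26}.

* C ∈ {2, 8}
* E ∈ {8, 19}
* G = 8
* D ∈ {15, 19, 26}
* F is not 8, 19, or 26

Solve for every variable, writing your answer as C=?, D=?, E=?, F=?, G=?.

G's domain is down to {8}, so G = 8. So C, E can't be 8.
C has just one choice, so C = 2. Strike 2 from F.
E has just one choice, so E = 19. Remove 19 from D.
F's domain is down to {15}, so F = 15. Remove 15 from D.
That leaves D = 26.

C=2, D=26, E=19, F=15, G=8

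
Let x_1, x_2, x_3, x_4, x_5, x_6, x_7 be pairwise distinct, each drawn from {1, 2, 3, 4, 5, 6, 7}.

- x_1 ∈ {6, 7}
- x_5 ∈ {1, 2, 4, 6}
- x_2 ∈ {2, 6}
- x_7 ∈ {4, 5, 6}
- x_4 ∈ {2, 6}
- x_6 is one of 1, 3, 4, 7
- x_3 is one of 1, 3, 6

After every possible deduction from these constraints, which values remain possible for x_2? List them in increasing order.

2, 6

Among the 7 variables, 5 fits only x_7 (and all 7 values in {1, 2, 3, 4, 5, 6, 7} must be used), so x_7 = 5.
x_2 and x_4 between them cover only {2, 6} — a naked pair. Remove those values from x_1, x_3, x_5.
x_1's domain is down to {7}, so x_1 = 7. Eliminate 7 elsewhere: x_6.
No further eliminations apply; x_2 can still be any of 2, 6.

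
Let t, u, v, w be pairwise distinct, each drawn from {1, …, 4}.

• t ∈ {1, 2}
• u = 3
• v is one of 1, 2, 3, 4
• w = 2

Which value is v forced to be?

4

u has just one choice, so u = 3. So v can't be 3.
w's domain is down to {2}, so w = 2. Remove 2 from t, v.
t must be 1 (only option left). So v can't be 1.
So v = 4.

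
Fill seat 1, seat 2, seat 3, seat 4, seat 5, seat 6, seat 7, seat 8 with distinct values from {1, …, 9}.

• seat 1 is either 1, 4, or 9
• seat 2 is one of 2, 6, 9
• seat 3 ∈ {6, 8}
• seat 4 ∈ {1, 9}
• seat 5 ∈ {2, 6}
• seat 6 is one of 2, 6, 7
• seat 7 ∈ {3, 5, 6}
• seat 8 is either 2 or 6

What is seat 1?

4

seat 5 and seat 8 between them cover only {2, 6} — a naked pair. Remove those values from seat 2, seat 3, seat 6, seat 7.
seat 2 must be 9 (only option left). Eliminate 9 elsewhere: seat 1, seat 4.
seat 3 must be 8 (only option left).
seat 4 must be 1 (only option left). Strike 1 from seat 1.
So seat 1 = 4.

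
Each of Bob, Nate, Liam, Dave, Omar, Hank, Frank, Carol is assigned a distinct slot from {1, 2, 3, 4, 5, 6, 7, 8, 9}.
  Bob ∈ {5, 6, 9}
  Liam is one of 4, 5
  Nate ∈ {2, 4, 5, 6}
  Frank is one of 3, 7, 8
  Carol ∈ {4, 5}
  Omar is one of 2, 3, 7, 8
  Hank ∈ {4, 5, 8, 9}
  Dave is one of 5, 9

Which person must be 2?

Nate

Liam and Carol between them cover only {4, 5} — a naked pair. Remove those values from Bob, Nate, Dave, Hank.
Dave has just one choice, so Dave = 9. So Bob, Hank can't be 9.
Hank has just one choice, so Hank = 8. Eliminate 8 elsewhere: Omar, Frank.
Bob must be 6 (only option left). So Nate can't be 6.
So 2 goes to Nate.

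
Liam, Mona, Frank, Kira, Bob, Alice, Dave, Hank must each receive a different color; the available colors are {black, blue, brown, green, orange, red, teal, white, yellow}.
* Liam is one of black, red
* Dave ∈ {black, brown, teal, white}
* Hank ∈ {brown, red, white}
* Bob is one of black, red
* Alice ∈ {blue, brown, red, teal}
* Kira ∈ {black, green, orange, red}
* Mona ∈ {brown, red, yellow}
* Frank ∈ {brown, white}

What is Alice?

The 2 variables Liam and Bob are confined to {black, red}, which locks those values in; drop them from Mona, Kira, Alice, Dave, Hank.
Frank and Hank share exactly the 2 values {brown, white}; by pigeonhole those values go to them, so strike brown, white from Mona, Alice, Dave.
Mona's domain is down to {yellow}, so Mona = yellow.
That leaves Dave = teal. Strike teal from Alice.
So Alice = blue.

blue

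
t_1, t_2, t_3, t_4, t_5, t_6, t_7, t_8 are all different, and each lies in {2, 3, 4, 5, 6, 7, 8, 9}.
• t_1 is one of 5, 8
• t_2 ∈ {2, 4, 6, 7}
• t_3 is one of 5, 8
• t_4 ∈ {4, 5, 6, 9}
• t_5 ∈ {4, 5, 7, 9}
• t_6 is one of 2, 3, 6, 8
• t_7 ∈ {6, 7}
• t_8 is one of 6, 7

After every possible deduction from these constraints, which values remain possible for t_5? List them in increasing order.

The 8 variables draw from only 8 values {2, 3, 4, 5, 6, 7, 8, 9}, so each is used; only t_6 can be 3, hence t_6 = 3.
The 7 still-open variables together cover exactly {2, 4, 5, 6, 7, 8, 9} — 7 values for 7 variables — and 2 appears only in t_2's list, so t_2 = 2.
t_1 and t_3 share exactly the 2 values {5, 8}; by pigeonhole those values go to them, so strike 5, 8 from t_4, t_5.
t_7 and t_8 share exactly the 2 values {6, 7}; by pigeonhole those values go to them, so strike 6, 7 from t_4, t_5.
No further eliminations apply; t_5 can still be any of 4, 9.

4, 9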